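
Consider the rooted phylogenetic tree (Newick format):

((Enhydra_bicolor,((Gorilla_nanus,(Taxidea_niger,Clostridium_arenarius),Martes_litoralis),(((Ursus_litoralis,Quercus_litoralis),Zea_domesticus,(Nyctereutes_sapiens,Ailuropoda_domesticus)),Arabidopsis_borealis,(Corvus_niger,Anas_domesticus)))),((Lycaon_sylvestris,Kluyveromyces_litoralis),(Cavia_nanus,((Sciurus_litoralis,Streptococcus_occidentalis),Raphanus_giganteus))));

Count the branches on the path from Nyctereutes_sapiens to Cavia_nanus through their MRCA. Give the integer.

The MRCA of Nyctereutes_sapiens and Cavia_nanus is the root of the tree.
From Nyctereutes_sapiens up to that node: 6 branches. From Cavia_nanus up to the same node: 3 branches. Total: 6 + 3 = 9.

9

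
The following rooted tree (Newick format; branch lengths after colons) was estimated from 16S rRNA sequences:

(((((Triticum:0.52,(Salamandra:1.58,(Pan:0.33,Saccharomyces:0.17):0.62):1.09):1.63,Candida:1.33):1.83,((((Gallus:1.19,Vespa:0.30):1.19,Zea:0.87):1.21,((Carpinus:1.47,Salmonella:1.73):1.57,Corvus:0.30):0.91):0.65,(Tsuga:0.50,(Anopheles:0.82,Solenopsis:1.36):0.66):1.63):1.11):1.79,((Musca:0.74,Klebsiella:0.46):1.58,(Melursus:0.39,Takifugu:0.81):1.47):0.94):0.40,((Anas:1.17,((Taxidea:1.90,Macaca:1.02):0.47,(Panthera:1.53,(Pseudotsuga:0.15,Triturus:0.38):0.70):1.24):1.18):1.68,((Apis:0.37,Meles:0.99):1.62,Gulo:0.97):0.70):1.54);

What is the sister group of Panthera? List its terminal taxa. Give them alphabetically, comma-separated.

Pseudotsuga, Triturus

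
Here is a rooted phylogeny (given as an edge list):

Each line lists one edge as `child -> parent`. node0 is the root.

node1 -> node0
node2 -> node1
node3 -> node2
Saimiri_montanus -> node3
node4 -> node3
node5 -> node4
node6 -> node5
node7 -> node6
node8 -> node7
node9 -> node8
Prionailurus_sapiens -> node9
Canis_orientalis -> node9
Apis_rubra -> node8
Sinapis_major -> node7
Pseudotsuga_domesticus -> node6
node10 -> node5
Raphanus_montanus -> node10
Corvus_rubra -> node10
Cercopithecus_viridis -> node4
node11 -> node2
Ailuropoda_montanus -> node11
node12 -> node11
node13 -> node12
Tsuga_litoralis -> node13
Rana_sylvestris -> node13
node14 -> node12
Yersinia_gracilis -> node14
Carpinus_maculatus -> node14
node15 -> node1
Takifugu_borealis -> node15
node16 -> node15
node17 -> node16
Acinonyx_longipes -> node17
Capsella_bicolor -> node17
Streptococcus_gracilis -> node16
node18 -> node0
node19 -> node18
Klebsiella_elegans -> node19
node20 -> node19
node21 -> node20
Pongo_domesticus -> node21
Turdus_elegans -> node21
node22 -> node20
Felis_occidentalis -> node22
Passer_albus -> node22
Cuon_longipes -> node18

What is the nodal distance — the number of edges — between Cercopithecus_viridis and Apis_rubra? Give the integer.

The MRCA of Cercopithecus_viridis and Apis_rubra is the node subtending ((((((Prionailurus_sapiens,Canis_orientalis),Apis_rubra),Sinapis_major),Pseudotsuga_domesticus),(Raphanus_montanus,Corvus_rubra)),Cercopithecus_viridis).
From Cercopithecus_viridis up to that node: 1 branch. From Apis_rubra up to the same node: 5 branches. Total: 1 + 5 = 6.

6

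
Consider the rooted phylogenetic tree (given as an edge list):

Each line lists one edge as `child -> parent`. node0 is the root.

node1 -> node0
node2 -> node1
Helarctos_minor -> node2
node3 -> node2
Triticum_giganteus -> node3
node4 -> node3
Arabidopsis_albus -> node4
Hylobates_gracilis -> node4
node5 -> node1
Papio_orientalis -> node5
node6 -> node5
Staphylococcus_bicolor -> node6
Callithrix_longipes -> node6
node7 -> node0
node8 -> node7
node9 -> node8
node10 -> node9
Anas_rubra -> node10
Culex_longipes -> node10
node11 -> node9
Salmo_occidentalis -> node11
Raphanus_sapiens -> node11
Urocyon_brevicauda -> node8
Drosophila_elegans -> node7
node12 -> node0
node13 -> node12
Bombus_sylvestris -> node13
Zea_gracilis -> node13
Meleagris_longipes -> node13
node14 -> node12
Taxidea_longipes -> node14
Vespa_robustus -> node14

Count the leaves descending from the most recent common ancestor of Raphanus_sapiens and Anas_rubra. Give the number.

The MRCA of Raphanus_sapiens and Anas_rubra is the node subtending ((Anas_rubra,Culex_longipes),(Salmo_occidentalis,Raphanus_sapiens)).
That clade contains 4 terminal taxa: Anas_rubra, Culex_longipes, Raphanus_sapiens, Salmo_occidentalis.

4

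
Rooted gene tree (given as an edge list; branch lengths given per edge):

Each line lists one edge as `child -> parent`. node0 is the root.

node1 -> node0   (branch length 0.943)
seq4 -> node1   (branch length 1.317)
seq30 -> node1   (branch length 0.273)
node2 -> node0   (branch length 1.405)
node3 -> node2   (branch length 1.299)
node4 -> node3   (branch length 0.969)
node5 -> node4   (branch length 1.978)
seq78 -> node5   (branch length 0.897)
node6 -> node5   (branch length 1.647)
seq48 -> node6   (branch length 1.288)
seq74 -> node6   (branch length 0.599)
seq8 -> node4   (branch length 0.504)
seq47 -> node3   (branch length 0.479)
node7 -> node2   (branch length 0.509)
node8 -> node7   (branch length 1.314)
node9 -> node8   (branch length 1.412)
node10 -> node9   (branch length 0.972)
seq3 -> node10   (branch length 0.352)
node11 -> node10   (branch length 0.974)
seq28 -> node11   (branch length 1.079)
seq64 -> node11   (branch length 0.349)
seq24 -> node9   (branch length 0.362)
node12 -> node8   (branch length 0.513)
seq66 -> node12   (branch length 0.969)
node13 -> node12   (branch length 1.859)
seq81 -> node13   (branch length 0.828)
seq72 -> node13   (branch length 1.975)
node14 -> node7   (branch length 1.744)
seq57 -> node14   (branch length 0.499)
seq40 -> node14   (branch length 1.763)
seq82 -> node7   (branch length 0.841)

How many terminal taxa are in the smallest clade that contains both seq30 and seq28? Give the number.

The MRCA of seq30 and seq28 is the root, so the clade is the entire tree.
That clade contains 17 terminal taxa: seq24, seq28, seq3, seq30, seq4, seq40, seq47, seq48, seq57, seq64, seq66, seq72, seq74, seq78, seq8, seq81, seq82.

17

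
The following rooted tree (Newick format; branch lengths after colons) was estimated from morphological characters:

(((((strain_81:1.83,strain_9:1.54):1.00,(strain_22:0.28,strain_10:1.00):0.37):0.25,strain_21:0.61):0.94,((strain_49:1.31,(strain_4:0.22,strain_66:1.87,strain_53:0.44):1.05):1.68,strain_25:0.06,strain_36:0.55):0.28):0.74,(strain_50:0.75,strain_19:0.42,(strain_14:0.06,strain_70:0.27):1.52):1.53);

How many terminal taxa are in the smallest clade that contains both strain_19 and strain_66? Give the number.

15

The MRCA of strain_19 and strain_66 is the root, so the clade is the entire tree.
That clade contains 15 terminal taxa: strain_10, strain_14, strain_19, strain_21, strain_22, strain_25, strain_36, strain_4, strain_49, strain_50, strain_53, strain_66, strain_70, strain_81, strain_9.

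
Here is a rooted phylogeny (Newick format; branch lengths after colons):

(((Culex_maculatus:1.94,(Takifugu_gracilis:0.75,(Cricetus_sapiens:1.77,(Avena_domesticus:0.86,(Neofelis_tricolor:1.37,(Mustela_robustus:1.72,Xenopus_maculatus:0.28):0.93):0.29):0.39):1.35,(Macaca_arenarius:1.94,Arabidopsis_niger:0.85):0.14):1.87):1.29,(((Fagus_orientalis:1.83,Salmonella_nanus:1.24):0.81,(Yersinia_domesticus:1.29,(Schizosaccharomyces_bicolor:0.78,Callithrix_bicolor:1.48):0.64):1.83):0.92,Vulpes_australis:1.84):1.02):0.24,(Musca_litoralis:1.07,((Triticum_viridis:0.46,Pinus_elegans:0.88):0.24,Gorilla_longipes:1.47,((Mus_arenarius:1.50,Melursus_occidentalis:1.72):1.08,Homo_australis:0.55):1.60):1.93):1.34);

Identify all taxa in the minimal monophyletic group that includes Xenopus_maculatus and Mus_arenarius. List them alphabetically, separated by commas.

Arabidopsis_niger, Avena_domesticus, Callithrix_bicolor, Cricetus_sapiens, Culex_maculatus, Fagus_orientalis, Gorilla_longipes, Homo_australis, Macaca_arenarius, Melursus_occidentalis, Mus_arenarius, Musca_litoralis, Mustela_robustus, Neofelis_tricolor, Pinus_elegans, Salmonella_nanus, Schizosaccharomyces_bicolor, Takifugu_gracilis, Triticum_viridis, Vulpes_australis, Xenopus_maculatus, Yersinia_domesticus

Tracing Xenopus_maculatus: it sits inside (Mustela_robustus,Xenopus_maculatus).
Tracing Mus_arenarius: it sits inside (Mus_arenarius,Melursus_occidentalis).
The smallest clade enclosing both is the whole tree (their MRCA is the root), so the answer is all 22 tips in alphabetical order.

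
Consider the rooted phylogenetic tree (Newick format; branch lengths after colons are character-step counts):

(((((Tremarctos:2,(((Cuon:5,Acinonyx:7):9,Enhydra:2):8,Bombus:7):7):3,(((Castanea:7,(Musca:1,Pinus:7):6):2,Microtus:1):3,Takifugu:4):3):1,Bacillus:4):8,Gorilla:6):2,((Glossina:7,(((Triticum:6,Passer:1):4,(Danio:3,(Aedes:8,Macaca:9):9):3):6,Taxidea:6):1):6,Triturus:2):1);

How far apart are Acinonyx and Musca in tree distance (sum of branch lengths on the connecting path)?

The path runs Acinonyx → … → MRCA → … → Musca; the MRCA is the node subtending ((Tremarctos,(((Cuon,Acinonyx),Enhydra),Bombus)),(((Castanea,(Musca,Pinus)),Microtus),Takifugu)).
Branch lengths along that path: 7 + 9 + 8 + 7 + 3 + 3 + 3 + 2 + 6 + 1 = 49.

49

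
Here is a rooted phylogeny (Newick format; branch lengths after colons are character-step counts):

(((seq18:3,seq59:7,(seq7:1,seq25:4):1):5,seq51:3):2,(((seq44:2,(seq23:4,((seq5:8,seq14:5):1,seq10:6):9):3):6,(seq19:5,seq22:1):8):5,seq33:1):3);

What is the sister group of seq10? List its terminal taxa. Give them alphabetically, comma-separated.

seq14, seq5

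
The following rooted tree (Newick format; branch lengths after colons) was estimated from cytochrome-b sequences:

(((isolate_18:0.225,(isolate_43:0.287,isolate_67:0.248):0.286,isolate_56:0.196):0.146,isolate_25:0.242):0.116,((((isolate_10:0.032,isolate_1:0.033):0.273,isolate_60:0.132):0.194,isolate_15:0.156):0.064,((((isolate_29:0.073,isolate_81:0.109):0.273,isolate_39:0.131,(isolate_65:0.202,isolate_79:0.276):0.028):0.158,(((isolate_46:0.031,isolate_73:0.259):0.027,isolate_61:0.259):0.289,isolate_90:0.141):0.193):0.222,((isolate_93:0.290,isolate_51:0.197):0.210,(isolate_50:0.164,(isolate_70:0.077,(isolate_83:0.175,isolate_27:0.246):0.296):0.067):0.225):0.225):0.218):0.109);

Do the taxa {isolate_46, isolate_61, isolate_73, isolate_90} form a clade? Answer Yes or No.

Yes

The most recent common ancestor of these taxa subtends (((isolate_46,isolate_73),isolate_61),isolate_90).
That clade has exactly 4 tips — every listed taxon and nothing else — so the group is monophyletic.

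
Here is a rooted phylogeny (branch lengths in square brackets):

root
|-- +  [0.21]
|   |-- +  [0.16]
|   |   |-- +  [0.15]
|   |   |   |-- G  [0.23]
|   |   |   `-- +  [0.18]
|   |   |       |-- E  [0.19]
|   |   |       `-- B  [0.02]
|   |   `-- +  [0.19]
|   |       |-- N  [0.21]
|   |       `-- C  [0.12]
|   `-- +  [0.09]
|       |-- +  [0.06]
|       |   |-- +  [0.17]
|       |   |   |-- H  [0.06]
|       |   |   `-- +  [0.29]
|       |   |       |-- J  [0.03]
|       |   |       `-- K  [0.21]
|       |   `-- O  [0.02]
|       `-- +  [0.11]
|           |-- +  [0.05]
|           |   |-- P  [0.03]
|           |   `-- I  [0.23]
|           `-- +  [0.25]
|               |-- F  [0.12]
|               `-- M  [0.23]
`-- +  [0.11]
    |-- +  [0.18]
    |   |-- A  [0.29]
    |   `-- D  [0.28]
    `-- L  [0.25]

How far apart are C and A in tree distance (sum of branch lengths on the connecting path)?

The path runs C → … → MRCA → … → A; the MRCA is the root of the tree.
Branch lengths along that path: 0.12 + 0.19 + 0.16 + 0.21 + 0.11 + 0.18 + 0.29 = 1.26.

1.26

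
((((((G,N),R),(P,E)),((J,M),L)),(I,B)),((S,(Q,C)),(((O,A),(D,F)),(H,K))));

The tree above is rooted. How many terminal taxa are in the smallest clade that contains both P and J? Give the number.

The MRCA of P and J is the node subtending ((((G,N),R),(P,E)),((J,M),L)).
That clade contains 8 terminal taxa: E, G, J, L, M, N, P, R.

8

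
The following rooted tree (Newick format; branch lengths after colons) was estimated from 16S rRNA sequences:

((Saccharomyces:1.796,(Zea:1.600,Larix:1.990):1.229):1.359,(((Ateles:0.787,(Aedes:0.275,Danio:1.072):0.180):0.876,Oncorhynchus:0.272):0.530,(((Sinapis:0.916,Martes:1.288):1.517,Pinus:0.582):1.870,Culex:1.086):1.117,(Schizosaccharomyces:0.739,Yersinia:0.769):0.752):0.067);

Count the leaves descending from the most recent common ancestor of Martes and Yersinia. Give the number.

The MRCA of Martes and Yersinia is the node subtending (((Ateles,(Aedes,Danio)),Oncorhynchus),(((Sinapis,Martes),Pinus),Culex),(Schizosaccharomyces,Yersinia)).
That clade contains 10 terminal taxa: Aedes, Ateles, Culex, Danio, Martes, Oncorhynchus, Pinus, Schizosaccharomyces, Sinapis, Yersinia.

10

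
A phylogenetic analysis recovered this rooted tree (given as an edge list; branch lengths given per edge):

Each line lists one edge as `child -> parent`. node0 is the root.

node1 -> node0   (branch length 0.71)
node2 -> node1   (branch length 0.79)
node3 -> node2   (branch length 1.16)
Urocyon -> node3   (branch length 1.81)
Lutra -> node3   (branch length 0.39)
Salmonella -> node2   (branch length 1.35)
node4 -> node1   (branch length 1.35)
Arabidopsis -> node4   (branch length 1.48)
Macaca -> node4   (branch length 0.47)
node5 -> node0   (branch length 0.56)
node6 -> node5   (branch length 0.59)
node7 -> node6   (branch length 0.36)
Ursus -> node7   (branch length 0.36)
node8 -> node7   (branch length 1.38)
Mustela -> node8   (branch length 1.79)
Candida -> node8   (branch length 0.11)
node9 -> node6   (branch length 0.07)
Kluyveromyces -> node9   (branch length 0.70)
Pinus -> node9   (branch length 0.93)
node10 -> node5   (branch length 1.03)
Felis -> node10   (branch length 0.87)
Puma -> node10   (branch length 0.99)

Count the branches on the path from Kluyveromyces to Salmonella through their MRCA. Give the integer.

7

The MRCA of Kluyveromyces and Salmonella is the root of the tree.
From Kluyveromyces up to that node: 4 branches. From Salmonella up to the same node: 3 branches. Total: 4 + 3 = 7.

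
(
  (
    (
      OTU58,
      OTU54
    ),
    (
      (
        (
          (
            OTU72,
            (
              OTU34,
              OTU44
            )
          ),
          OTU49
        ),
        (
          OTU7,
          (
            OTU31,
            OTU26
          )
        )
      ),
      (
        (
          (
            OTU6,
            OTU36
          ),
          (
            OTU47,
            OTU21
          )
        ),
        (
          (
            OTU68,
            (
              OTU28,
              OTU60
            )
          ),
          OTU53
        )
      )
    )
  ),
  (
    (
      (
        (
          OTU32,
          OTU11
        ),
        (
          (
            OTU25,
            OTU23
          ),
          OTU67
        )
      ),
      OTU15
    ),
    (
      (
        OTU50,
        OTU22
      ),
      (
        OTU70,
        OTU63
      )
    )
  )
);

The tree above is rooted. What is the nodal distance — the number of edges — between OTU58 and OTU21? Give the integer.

The MRCA of OTU58 and OTU21 is the node subtending ((OTU58,OTU54),((((OTU72,(OTU34,OTU44)),OTU49),(OTU7,(OTU31,OTU26))),(((OTU6,OTU36),(OTU47,OTU21)),((OTU68,(OTU28,OTU60)),OTU53)))).
From OTU58 up to that node: 2 branches. From OTU21 up to the same node: 5 branches. Total: 2 + 5 = 7.

7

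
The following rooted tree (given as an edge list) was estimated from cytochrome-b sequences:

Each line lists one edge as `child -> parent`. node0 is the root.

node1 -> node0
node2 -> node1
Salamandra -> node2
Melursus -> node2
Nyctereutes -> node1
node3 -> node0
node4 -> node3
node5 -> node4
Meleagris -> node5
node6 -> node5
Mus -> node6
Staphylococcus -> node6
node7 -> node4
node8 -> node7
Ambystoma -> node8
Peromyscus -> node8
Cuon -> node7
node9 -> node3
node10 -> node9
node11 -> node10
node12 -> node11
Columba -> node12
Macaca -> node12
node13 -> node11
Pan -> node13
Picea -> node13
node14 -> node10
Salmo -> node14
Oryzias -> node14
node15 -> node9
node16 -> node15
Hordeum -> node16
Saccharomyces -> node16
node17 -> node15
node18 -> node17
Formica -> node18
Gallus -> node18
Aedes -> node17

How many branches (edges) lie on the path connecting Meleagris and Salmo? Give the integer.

7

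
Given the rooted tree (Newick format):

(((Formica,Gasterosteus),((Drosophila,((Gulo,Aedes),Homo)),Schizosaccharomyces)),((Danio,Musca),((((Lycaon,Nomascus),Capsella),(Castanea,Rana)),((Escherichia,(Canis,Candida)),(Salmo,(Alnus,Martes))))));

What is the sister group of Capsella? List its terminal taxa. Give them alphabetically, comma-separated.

Capsella attaches to the tree at the node subtending ((Lycaon,Nomascus),Capsella).
The other lineage descending from that same node — the sister group — is (Lycaon,Nomascus); its 2 tips in alphabetical order are the answer.

Lycaon, Nomascus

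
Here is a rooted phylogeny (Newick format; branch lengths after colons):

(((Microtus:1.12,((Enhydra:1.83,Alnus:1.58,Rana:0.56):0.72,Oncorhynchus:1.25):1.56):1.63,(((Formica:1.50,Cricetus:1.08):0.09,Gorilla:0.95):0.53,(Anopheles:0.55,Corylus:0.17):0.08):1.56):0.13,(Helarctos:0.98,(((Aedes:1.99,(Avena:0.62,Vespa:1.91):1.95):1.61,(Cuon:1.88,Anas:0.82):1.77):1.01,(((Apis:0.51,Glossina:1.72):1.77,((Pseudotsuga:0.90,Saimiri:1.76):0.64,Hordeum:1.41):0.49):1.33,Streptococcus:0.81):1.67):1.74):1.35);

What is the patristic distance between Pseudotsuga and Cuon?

The path runs Pseudotsuga → … → MRCA → … → Cuon; the MRCA is the node subtending (((Aedes,(Avena,Vespa)),(Cuon,Anas)),(((Apis,Glossina),((Pseudotsuga,Saimiri),Hordeum)),Streptococcus)).
Branch lengths along that path: 0.90 + 0.64 + 0.49 + 1.33 + 1.67 + 1.01 + 1.77 + 1.88 = 9.69.

9.69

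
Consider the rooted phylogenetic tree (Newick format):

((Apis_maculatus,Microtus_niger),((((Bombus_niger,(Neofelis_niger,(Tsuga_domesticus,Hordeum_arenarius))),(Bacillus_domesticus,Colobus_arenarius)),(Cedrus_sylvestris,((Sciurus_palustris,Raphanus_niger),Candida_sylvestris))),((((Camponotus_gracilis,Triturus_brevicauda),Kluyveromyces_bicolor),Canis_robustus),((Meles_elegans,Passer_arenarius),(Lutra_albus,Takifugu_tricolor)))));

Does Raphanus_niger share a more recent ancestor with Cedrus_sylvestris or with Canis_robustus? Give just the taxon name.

The MRCA of Raphanus_niger and Cedrus_sylvestris subtends (Cedrus_sylvestris,((Sciurus_palustris,Raphanus_niger),Candida_sylvestris)) (4 taxa).
The MRCA of Raphanus_niger and Canis_robustus subtends ((((Bombus_niger,(Neofelis_niger,(Tsuga_domesticus,Hordeum_arenarius))),(Bacillus_domesticus,Colobus_arenarius)),(Cedrus_sylvestris,((Sciurus_palustris,Raphanus_niger),Candida_sylvestris))),((((Camponotus_gracilis,Triturus_brevicauda),Kluyveromyces_bicolor),Canis_robustus),((Meles_elegans,Passer_arenarius),(Lutra_albus,Takifugu_tricolor)))) (18 taxa).
The first is nested inside the second, so Raphanus_niger shares a more recent common ancestor with Cedrus_sylvestris.

Cedrus_sylvestris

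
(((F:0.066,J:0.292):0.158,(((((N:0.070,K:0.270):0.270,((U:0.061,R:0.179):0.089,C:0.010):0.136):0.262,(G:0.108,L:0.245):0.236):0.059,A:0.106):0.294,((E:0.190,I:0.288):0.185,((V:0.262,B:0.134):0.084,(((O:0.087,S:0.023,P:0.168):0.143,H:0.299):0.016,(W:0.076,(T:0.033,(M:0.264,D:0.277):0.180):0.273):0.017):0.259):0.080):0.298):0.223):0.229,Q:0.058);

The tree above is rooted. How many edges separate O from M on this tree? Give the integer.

The MRCA of O and M is the node subtending (((O,S,P),H),(W,(T,(M,D)))).
From O up to that node: 3 branches. From M up to the same node: 4 branches. Total: 3 + 4 = 7.

7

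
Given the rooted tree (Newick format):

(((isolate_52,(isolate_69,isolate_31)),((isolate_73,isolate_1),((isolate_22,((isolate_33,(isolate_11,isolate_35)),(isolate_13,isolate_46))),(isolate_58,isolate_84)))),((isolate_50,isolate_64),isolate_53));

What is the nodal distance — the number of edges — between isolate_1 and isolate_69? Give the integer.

6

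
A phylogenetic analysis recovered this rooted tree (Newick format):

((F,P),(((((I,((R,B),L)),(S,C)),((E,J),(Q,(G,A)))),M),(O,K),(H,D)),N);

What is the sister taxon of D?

H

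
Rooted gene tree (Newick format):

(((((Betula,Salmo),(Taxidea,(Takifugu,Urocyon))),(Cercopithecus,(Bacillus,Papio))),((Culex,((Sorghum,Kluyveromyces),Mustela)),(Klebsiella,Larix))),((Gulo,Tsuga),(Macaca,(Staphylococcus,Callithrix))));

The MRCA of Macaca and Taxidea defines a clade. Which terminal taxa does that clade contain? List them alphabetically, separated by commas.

Tracing Macaca: it sits inside (Macaca,(Staphylococcus,Callithrix)).
Tracing Taxidea: it sits inside (Taxidea,(Takifugu,Urocyon)).
The smallest clade enclosing both is the whole tree (their MRCA is the root), so the answer is all 19 tips in alphabetical order.

Bacillus, Betula, Callithrix, Cercopithecus, Culex, Gulo, Klebsiella, Kluyveromyces, Larix, Macaca, Mustela, Papio, Salmo, Sorghum, Staphylococcus, Takifugu, Taxidea, Tsuga, Urocyon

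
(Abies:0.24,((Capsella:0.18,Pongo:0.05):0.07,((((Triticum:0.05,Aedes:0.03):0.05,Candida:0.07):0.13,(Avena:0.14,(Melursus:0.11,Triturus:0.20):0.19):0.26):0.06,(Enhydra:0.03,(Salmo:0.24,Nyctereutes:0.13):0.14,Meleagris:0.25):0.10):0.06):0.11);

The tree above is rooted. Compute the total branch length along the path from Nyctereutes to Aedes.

The path runs Nyctereutes → … → MRCA → … → Aedes; the MRCA is the node subtending ((((Triticum,Aedes),Candida),(Avena,(Melursus,Triturus))),(Enhydra,(Salmo,Nyctereutes),Meleagris)).
Branch lengths along that path: 0.13 + 0.14 + 0.10 + 0.06 + 0.13 + 0.05 + 0.03 = 0.64.

0.64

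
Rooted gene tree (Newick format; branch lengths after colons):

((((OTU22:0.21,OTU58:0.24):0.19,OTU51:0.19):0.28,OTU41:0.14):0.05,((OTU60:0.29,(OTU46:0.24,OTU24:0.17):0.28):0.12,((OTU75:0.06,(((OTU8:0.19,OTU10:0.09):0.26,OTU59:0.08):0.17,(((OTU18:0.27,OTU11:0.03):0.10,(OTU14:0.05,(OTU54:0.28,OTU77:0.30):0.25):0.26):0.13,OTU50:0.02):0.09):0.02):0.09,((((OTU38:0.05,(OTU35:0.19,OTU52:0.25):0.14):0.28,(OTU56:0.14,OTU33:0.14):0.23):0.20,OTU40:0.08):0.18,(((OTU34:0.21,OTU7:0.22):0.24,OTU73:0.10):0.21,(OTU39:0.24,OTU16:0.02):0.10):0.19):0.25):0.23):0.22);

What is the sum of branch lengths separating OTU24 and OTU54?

The path runs OTU24 → … → MRCA → … → OTU54; the MRCA is the node subtending ((OTU60,(OTU46,OTU24)),((OTU75,(((OTU8,OTU10),OTU59),(((OTU18,OTU11),(OTU14,(OTU54,OTU77))),OTU50))),((((OTU38,(OTU35,OTU52)),(OTU56,OTU33)),OTU40),(((OTU34,OTU7),OTU73),(OTU39,OTU16))))).
Branch lengths along that path: 0.17 + 0.28 + 0.12 + 0.23 + 0.09 + 0.02 + 0.09 + 0.13 + 0.26 + 0.25 + 0.28 = 1.92.

1.92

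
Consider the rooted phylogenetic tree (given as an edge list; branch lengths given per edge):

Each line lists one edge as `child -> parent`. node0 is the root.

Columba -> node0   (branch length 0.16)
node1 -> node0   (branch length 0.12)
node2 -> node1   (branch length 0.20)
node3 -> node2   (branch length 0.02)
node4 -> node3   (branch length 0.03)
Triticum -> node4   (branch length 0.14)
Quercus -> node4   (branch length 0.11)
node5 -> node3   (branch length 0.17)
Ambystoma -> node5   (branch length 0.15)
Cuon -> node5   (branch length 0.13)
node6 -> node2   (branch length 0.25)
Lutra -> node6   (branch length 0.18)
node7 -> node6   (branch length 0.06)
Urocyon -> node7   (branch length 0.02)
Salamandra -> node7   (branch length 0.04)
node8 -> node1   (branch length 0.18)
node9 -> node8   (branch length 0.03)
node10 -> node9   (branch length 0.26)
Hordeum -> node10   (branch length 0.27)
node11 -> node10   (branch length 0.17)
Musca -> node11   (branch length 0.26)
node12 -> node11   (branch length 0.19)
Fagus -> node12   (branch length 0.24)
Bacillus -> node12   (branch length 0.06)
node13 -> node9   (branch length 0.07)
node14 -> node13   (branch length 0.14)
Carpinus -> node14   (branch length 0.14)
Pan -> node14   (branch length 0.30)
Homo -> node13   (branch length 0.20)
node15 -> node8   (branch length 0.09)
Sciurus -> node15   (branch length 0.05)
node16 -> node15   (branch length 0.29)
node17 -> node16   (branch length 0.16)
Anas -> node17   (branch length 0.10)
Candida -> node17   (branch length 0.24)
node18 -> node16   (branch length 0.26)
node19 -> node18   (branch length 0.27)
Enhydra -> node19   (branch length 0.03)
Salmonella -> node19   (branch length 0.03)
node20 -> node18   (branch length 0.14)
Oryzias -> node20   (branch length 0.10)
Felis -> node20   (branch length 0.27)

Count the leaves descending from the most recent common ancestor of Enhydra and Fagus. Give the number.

14

The MRCA of Enhydra and Fagus is the node subtending (((Hordeum,(Musca,(Fagus,Bacillus))),((Carpinus,Pan),Homo)),(Sciurus,((Anas,Candida),((Enhydra,Salmonella),(Oryzias,Felis))))).
That clade contains 14 terminal taxa: Anas, Bacillus, Candida, Carpinus, Enhydra, Fagus, Felis, Homo, Hordeum, Musca, Oryzias, Pan, Salmonella, Sciurus.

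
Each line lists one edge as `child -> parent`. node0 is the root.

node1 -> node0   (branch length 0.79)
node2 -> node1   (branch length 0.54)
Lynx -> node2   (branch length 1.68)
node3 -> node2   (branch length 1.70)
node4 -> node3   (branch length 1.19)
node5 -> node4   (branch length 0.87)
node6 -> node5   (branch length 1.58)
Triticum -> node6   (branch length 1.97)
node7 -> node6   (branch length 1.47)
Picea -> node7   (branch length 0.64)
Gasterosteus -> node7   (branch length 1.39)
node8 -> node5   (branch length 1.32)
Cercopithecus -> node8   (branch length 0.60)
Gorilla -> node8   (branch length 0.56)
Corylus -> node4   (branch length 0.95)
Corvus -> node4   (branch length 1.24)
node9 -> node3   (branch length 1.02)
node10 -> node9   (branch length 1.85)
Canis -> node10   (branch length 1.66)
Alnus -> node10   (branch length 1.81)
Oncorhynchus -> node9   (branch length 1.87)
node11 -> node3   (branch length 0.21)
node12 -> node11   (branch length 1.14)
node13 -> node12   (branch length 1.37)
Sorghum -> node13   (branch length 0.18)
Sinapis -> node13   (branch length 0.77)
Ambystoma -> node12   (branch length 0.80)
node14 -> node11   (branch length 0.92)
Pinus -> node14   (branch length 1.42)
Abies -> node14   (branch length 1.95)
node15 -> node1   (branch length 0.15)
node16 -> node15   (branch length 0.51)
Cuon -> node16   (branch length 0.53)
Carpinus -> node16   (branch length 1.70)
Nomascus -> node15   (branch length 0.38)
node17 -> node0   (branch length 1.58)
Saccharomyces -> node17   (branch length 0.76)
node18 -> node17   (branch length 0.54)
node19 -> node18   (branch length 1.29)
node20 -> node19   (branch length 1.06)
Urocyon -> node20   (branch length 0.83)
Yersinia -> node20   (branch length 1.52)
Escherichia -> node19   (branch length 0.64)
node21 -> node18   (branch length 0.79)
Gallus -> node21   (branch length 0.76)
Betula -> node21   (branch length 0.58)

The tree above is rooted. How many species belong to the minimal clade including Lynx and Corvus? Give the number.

16

The MRCA of Lynx and Corvus is the node subtending (Lynx,((((Triticum,(Picea,Gasterosteus)),(Cercopithecus,Gorilla)),Corylus,Corvus),((Canis,Alnus),Oncorhynchus),(((Sorghum,Sinapis),Ambystoma),(Pinus,Abies)))).
That clade contains 16 terminal taxa: Abies, Alnus, Ambystoma, Canis, Cercopithecus, Corvus, Corylus, Gasterosteus, Gorilla, Lynx, Oncorhynchus, Picea, Pinus, Sinapis, Sorghum, Triticum.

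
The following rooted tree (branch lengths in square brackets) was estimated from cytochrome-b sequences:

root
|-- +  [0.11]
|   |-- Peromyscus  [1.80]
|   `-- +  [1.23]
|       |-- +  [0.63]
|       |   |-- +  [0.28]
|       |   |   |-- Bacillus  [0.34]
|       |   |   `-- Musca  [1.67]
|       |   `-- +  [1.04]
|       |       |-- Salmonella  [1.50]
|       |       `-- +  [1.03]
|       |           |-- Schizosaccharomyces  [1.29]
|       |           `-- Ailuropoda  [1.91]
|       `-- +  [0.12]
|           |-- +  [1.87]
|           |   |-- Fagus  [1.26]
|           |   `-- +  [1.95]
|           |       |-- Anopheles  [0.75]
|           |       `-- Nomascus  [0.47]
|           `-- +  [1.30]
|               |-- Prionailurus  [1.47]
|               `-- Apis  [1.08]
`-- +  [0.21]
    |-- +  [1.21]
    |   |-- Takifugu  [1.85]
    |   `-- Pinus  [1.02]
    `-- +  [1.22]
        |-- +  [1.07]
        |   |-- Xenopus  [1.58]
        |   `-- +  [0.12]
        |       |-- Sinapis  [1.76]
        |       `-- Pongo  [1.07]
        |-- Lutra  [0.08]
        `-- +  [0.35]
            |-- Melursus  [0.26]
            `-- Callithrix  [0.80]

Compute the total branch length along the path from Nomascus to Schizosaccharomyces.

The path runs Nomascus → … → MRCA → … → Schizosaccharomyces; the MRCA is the node subtending (((Bacillus,Musca),(Salmonella,(Schizosaccharomyces,Ailuropoda))),((Fagus,(Anopheles,Nomascus)),(Prionailurus,Apis))).
Branch lengths along that path: 0.47 + 1.95 + 1.87 + 0.12 + 0.63 + 1.04 + 1.03 + 1.29 = 8.40.

8.40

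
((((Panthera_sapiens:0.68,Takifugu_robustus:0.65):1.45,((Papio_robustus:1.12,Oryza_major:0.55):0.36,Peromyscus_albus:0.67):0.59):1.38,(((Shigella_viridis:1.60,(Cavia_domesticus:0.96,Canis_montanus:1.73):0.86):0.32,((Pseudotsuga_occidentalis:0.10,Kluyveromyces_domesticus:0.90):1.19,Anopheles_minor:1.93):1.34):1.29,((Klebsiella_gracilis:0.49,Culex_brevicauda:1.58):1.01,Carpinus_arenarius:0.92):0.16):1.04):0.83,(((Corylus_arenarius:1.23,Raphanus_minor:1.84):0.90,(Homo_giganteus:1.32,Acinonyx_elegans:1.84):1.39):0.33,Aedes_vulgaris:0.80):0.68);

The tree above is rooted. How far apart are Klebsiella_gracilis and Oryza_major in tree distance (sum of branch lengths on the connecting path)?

The path runs Klebsiella_gracilis → … → MRCA → … → Oryza_major; the MRCA is the node subtending (((Panthera_sapiens,Takifugu_robustus),((Papio_robustus,Oryza_major),Peromyscus_albus)),(((Shigella_viridis,(Cavia_domesticus,Canis_montanus)),((Pseudotsuga_occidentalis,Kluyveromyces_domesticus),Anopheles_minor)),((Klebsiella_gracilis,Culex_brevicauda),Carpinus_arenarius))).
Branch lengths along that path: 0.49 + 1.01 + 0.16 + 1.04 + 1.38 + 0.59 + 0.36 + 0.55 = 5.58.

5.58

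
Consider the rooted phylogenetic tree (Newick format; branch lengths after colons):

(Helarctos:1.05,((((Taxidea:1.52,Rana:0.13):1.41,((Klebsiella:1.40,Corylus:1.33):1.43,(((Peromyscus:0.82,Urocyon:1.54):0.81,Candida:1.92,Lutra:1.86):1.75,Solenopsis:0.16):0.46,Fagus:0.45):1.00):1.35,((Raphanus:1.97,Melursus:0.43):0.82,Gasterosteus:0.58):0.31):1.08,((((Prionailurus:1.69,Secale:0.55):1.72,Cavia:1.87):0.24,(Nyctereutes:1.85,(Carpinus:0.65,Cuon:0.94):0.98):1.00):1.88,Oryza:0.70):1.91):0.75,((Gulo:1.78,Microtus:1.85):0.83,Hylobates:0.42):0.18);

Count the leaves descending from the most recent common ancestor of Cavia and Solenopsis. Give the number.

20

The MRCA of Cavia and Solenopsis is the node subtending ((((Taxidea,Rana),((Klebsiella,Corylus),(((Peromyscus,Urocyon),Candida,Lutra),Solenopsis),Fagus)),((Raphanus,Melursus),Gasterosteus)),((((Prionailurus,Secale),Cavia),(Nyctereutes,(Carpinus,Cuon))),Oryza)).
That clade contains 20 terminal taxa: Candida, Carpinus, Cavia, Corylus, Cuon, Fagus, Gasterosteus, Klebsiella, Lutra, Melursus, Nyctereutes, Oryza, Peromyscus, Prionailurus, Rana, Raphanus, Secale, Solenopsis, Taxidea, Urocyon.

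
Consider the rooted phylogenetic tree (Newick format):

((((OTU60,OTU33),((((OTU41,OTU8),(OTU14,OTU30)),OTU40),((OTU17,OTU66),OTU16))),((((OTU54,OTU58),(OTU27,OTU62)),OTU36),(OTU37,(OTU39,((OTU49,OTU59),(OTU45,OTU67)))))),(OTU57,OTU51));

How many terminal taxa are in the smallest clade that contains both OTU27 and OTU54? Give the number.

4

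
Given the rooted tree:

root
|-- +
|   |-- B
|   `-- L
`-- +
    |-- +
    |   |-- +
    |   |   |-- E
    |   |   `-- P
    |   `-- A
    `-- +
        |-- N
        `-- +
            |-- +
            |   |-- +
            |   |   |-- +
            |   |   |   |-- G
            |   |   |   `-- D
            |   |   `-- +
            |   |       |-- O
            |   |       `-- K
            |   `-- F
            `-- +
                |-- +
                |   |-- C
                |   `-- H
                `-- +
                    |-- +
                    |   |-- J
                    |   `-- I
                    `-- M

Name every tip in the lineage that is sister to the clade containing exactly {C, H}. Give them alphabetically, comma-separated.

I, J, M

The clade containing exactly {C, H} attaches to the tree at the node subtending ((C,H),((J,I),M)).
The other lineage descending from that same node — the sister group — is ((J,I),M); its 3 tips in alphabetical order are the answer.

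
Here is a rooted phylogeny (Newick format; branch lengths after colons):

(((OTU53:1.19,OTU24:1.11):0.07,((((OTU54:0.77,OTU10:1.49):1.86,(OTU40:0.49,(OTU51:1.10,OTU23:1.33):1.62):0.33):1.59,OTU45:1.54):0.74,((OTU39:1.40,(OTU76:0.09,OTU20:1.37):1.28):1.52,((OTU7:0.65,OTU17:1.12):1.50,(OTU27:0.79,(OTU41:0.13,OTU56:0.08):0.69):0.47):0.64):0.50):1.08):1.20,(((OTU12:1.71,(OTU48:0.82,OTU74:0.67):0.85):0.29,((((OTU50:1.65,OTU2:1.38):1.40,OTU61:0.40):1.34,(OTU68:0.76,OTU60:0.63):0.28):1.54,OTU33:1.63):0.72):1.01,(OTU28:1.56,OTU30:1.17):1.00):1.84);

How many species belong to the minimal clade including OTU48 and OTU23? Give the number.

27

The MRCA of OTU48 and OTU23 is the root, so the clade is the entire tree.
That clade contains 27 terminal taxa: OTU10, OTU12, OTU17, OTU2, OTU20, OTU23, OTU24, OTU27, OTU28, OTU30, OTU33, OTU39, OTU40, OTU41, OTU45, OTU48, OTU50, OTU51, OTU53, OTU54, OTU56, OTU60, OTU61, OTU68, OTU7, OTU74, OTU76.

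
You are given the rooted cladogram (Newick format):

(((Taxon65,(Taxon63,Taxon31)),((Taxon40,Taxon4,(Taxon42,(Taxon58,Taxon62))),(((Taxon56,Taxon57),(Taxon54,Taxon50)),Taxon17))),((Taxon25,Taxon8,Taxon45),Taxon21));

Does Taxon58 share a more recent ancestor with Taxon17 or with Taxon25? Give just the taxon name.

The MRCA of Taxon58 and Taxon17 subtends ((Taxon40,Taxon4,(Taxon42,(Taxon58,Taxon62))),(((Taxon56,Taxon57),(Taxon54,Taxon50)),Taxon17)) (10 taxa).
The MRCA of Taxon58 and Taxon25 is the root, subtending the entire tree (17 taxa).
The first is nested inside the second, so Taxon58 shares a more recent common ancestor with Taxon17.

Taxon17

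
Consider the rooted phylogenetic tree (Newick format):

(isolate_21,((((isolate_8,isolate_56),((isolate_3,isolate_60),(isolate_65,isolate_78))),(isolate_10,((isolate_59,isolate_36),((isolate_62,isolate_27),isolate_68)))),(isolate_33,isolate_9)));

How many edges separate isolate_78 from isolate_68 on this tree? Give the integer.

8

The MRCA of isolate_78 and isolate_68 is the node subtending (((isolate_8,isolate_56),((isolate_3,isolate_60),(isolate_65,isolate_78))),(isolate_10,((isolate_59,isolate_36),((isolate_62,isolate_27),isolate_68)))).
From isolate_78 up to that node: 4 branches. From isolate_68 up to the same node: 4 branches. Total: 4 + 4 = 8.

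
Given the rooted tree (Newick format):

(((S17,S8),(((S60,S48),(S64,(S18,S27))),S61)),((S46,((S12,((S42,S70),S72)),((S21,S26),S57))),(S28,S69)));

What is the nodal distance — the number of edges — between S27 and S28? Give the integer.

9

The MRCA of S27 and S28 is the root of the tree.
From S27 up to that node: 6 branches. From S28 up to the same node: 3 branches. Total: 6 + 3 = 9.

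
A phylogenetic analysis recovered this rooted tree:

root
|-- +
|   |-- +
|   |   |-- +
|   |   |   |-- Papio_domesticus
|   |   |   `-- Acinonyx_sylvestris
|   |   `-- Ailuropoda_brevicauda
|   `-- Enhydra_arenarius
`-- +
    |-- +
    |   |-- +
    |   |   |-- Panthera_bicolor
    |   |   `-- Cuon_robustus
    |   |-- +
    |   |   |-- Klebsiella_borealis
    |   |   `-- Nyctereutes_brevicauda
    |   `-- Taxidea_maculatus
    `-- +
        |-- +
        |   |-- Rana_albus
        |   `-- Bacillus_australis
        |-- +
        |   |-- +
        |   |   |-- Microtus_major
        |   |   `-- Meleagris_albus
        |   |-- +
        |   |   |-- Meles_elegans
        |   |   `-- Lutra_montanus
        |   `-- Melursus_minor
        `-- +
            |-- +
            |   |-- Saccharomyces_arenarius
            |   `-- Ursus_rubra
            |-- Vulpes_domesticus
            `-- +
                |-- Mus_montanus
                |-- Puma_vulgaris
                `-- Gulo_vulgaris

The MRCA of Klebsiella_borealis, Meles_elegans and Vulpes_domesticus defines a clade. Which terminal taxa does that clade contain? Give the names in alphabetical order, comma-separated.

Bacillus_australis, Cuon_robustus, Gulo_vulgaris, Klebsiella_borealis, Lutra_montanus, Meleagris_albus, Meles_elegans, Melursus_minor, Microtus_major, Mus_montanus, Nyctereutes_brevicauda, Panthera_bicolor, Puma_vulgaris, Rana_albus, Saccharomyces_arenarius, Taxidea_maculatus, Ursus_rubra, Vulpes_domesticus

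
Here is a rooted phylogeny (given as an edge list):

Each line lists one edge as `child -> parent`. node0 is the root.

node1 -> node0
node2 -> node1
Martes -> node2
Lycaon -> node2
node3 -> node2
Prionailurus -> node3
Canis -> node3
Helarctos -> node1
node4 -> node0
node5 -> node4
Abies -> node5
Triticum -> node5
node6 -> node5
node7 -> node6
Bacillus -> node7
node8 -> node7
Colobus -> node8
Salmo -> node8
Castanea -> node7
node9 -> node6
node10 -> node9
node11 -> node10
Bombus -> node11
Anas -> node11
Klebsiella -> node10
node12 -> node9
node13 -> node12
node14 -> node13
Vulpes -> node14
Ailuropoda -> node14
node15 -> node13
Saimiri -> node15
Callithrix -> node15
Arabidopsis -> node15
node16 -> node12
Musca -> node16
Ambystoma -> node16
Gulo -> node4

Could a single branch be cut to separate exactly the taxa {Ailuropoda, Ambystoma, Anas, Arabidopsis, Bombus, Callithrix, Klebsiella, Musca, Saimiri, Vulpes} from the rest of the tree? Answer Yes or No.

Yes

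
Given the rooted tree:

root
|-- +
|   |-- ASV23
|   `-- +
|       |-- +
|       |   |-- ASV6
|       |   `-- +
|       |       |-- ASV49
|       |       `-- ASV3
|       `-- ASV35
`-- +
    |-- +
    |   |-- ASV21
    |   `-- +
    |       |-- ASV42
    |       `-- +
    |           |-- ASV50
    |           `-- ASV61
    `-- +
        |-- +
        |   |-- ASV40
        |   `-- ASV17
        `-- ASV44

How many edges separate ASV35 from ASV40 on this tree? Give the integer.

The MRCA of ASV35 and ASV40 is the root of the tree.
From ASV35 up to that node: 3 branches. From ASV40 up to the same node: 4 branches. Total: 3 + 4 = 7.

7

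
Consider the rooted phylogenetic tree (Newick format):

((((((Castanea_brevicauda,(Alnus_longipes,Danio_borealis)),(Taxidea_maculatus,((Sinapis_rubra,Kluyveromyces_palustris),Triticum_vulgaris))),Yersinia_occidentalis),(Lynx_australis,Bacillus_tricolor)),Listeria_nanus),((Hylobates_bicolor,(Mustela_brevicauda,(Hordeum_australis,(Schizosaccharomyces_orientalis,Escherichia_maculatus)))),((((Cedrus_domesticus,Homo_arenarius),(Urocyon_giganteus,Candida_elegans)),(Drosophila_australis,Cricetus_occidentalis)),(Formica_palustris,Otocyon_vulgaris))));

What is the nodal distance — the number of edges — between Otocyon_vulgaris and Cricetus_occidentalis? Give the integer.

The MRCA of Otocyon_vulgaris and Cricetus_occidentalis is the node subtending ((((Cedrus_domesticus,Homo_arenarius),(Urocyon_giganteus,Candida_elegans)),(Drosophila_australis,Cricetus_occidentalis)),(Formica_palustris,Otocyon_vulgaris)).
From Otocyon_vulgaris up to that node: 2 branches. From Cricetus_occidentalis up to the same node: 3 branches. Total: 2 + 3 = 5.

5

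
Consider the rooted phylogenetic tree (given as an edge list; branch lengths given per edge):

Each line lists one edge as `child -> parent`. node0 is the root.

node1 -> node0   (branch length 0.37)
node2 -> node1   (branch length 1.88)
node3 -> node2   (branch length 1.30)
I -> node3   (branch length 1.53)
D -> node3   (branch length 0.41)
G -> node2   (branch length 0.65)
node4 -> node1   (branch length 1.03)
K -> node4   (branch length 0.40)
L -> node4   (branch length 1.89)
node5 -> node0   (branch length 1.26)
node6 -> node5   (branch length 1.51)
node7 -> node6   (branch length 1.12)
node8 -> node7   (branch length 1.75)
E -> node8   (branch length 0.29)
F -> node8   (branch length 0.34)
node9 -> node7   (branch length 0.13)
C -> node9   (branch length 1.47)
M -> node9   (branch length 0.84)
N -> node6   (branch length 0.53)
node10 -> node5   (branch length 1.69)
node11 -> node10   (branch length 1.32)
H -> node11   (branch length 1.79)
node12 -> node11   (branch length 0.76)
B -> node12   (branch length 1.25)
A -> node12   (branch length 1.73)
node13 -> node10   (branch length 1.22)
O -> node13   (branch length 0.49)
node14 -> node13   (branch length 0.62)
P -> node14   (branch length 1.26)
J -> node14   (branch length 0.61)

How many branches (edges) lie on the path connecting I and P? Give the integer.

9

The MRCA of I and P is the root of the tree.
From I up to that node: 4 branches. From P up to the same node: 5 branches. Total: 4 + 5 = 9.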